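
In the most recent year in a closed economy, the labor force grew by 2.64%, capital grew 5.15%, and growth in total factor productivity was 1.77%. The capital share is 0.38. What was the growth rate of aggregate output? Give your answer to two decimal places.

Aggregate output growth was 5.36%.

Labor's share = 1 − 0.38 = 0.62.
Capital: 0.38 × 5.15 = 1.957 pp.
The labor force: 0.62 × 2.64 = 1.6368 pp.
Output growth = 1.77 + 3.5938 = 5.3638%.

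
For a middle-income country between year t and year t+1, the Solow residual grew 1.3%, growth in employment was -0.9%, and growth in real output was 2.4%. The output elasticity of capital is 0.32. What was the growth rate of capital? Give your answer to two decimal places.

Labor's share = 1 − 0.32 = 0.68.
gY = gA + 0.68×(-0.9) + 0.32×g.
0.32×g = 2.4 − 1.3 + 0.612 = 1.712.
g = 1.712 / 0.32 = 5.35%.

Capital growth was 5.35%.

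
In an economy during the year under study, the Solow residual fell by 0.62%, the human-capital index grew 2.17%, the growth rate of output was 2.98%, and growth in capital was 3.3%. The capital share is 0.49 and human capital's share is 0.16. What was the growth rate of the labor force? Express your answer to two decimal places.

4.67%

Labor's share = 1 − 0.49 − 0.16 = 0.35.
gY = gA + 0.49×3.3 + 0.16×2.17 + 0.35×g.
0.35×g = 2.98 + 0.62 − 1.9642 = 1.6358.
g = 1.6358 / 0.35 = 4.6737%.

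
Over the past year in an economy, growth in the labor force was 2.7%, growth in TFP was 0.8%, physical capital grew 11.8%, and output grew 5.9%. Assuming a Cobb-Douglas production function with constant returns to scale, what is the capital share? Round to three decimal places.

gY = gA + α·gK + (1−α)·gL, so gY − gA − gL = α(gK − gL).
5.9 − 0.8 − 2.7 = α × (11.8 − 2.7).
2.4 = 9.1 α, so α = 0.26374.

0.264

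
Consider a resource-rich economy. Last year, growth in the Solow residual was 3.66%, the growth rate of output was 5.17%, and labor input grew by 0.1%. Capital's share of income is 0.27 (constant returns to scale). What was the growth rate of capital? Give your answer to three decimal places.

Labor's share = 1 − 0.27 = 0.73.
gY = gA + 0.73×0.1 + 0.27×g.
0.27×g = 5.17 − 3.66 − 0.073 = 1.437.
g = 1.437 / 0.27 = 5.32222%.

Capital grew 5.322%.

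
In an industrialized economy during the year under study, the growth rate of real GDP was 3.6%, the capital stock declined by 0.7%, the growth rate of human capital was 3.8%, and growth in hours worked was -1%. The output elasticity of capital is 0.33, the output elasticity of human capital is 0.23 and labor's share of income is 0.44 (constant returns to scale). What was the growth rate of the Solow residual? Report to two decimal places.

3.40%

Labor's share = 1 − 0.33 − 0.23 = 0.44.
The capital stock: 0.33 × (-0.7) = -0.231 pp.
Human capital: 0.23 × 3.8 = 0.874 pp.
Hours worked: 0.44 × (-1) = -0.44 pp.
TFP growth = 3.6 − 0.203 = 3.397%.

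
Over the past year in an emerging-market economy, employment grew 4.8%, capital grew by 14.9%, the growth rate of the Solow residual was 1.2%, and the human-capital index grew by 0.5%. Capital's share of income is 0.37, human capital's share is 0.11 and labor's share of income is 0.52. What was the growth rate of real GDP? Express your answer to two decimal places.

9.26%

Labor's share = 1 − 0.37 − 0.11 = 0.52.
Capital: 0.37 × 14.9 = 5.513 pp.
The human-capital index: 0.11 × 0.5 = 0.055 pp.
Employment: 0.52 × 4.8 = 2.496 pp.
Output growth = 1.2 + 8.064 = 9.264%.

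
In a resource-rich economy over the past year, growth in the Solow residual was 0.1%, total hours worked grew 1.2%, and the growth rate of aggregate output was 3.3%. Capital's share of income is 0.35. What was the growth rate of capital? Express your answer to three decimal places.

Capital growth was 6.914%.

Labor's share = 1 − 0.35 = 0.65.
gY = gA + 0.65×1.2 + 0.35×g.
0.35×g = 3.3 − 0.1 − 0.78 = 2.42.
g = 2.42 / 0.35 = 6.91429%.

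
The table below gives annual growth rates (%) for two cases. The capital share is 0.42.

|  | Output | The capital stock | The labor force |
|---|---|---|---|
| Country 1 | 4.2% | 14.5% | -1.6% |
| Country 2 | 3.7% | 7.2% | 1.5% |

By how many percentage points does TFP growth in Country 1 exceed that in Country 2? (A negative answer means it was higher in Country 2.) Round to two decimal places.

Labor's share = 1 − 0.42 = 0.58.
Country 1: TFP = 4.2 − 6.09 + 0.928 = -0.962%.
Country 2: TFP = 3.7 − 3.024 − 0.87 = -0.194%.
Difference = -0.962 − (-0.194) = -0.768 pp.

-0.77 percentage points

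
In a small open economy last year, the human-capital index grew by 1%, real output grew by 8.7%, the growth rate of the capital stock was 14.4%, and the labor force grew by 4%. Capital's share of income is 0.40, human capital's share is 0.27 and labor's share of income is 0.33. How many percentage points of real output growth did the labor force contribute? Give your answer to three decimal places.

Labor's share = 1 − 0.4 − 0.27 = 0.33.
Contribution = share × growth = 0.33 × 4 = 1.32 pp.

1.320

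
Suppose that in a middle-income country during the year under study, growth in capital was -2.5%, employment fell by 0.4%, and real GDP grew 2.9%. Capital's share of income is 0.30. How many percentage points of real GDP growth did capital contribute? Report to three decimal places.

-0.750 pp

Contribution = share × growth = 0.3 × (-2.5) = -0.75 pp.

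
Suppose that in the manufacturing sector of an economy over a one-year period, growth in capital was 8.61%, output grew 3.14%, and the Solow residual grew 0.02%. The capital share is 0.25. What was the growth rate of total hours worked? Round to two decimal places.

Labor's share = 1 − 0.25 = 0.75.
gY = gA + 0.25×8.61 + 0.75×g.
0.75×g = 3.14 − 0.02 − 2.1525 = 0.9675.
g = 0.9675 / 0.75 = 1.29%.

1.29%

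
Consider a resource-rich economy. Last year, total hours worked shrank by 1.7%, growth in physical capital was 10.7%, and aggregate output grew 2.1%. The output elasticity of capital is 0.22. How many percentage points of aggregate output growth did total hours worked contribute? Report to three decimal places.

-1.326 pp

Labor's share = 1 − 0.22 = 0.78.
Contribution = share × growth = 0.78 × (-1.7) = -1.326 pp.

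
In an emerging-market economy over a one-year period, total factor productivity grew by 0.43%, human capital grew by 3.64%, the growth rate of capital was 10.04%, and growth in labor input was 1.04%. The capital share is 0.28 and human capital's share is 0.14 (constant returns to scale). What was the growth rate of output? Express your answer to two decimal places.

Labor's share = 1 − 0.28 − 0.14 = 0.58.
Capital: 0.28 × 10.04 = 2.8112 pp.
Human capital: 0.14 × 3.64 = 0.5096 pp.
Labor input: 0.58 × 1.04 = 0.6032 pp.
Output growth = 0.43 + 3.924 = 4.354%.

4.35%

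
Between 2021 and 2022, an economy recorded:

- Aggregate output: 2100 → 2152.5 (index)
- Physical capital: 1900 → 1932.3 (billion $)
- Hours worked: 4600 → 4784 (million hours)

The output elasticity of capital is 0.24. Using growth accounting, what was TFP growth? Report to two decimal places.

Aggregate output growth = (2152.5 − 2100) / 2100 = 2.5%.
Physical capital growth = (1932.3 − 1900) / 1900 = 1.7%.
Hours worked growth = (4784 − 4600) / 4600 = 4%.
Labor's share = 1 − 0.24 = 0.76.
Physical capital: 0.24 × 1.7 = 0.408 pp.
Hours worked: 0.76 × 4 = 3.04 pp.
TFP growth = 2.5 − 3.448 = -0.948%.

-0.95%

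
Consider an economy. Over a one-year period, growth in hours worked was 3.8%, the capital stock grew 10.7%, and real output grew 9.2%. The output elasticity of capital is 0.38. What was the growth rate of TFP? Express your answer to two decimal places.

TFP grew 2.78%.

Labor's share = 1 − 0.38 = 0.62.
The capital stock: 0.38 × 10.7 = 4.066 pp.
Hours worked: 0.62 × 3.8 = 2.356 pp.
TFP growth = 9.2 − 6.422 = 2.778%.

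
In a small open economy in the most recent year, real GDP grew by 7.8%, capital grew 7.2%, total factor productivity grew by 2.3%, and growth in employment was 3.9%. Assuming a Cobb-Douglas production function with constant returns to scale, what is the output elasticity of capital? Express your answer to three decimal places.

α = 0.485

gY = gA + α·gK + (1−α)·gL, so gY − gA − gL = α(gK − gL).
7.8 − 2.3 − 3.9 = α × (7.2 − 3.9).
1.6 = 3.3 α, so α = 0.48485.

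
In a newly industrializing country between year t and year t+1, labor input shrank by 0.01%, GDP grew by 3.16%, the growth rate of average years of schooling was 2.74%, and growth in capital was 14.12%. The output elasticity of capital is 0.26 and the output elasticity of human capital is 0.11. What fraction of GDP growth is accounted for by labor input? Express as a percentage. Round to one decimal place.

Labor's share = 1 − 0.26 − 0.11 = 0.63.
Labor input contributed 0.63 × (-0.01) = -0.0063 pp.
Share of growth = -0.0063 / 3.16 × 100 = -0.199%.

-0.2%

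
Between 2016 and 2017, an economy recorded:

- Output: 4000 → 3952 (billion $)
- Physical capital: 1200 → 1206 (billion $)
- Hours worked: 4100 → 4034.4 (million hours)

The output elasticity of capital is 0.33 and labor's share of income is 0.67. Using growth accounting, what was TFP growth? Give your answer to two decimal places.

-0.29%

Output growth = (3952 − 4000) / 4000 = -1.2%.
Physical capital growth = (1206 − 1200) / 1200 = 0.5%.
Hours worked growth = (4034.4 − 4100) / 4100 = -1.6%.
Labor's share = 1 − 0.33 = 0.67.
Physical capital: 0.33 × 0.5 = 0.165 pp.
Hours worked: 0.67 × (-1.6) = -1.072 pp.
TFP growth = -1.2 + 0.907 = -0.293%.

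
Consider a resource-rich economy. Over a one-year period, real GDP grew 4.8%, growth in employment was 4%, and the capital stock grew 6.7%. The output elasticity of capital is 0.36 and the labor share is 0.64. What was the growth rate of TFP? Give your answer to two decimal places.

Labor's share = 1 − 0.36 = 0.64.
The capital stock: 0.36 × 6.7 = 2.412 pp.
Employment: 0.64 × 4 = 2.56 pp.
TFP growth = 4.8 − 4.972 = -0.172%.

-0.17%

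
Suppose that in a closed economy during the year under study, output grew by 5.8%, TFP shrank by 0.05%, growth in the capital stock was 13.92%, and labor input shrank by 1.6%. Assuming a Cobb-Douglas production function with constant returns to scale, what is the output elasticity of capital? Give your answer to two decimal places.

0.48

gY = gA + α·gK + (1−α)·gL, so gY − gA − gL = α(gK − gL).
5.8 + 0.05 + 1.6 = α × (13.92 − (-1.6)).
7.45 = 15.52 α, so α = 0.48.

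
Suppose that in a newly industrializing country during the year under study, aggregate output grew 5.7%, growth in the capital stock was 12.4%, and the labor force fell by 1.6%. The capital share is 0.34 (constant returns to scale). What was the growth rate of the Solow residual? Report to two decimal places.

The Solow residual grew 2.54%.

Labor's share = 1 − 0.34 = 0.66.
The capital stock: 0.34 × 12.4 = 4.216 pp.
The labor force: 0.66 × (-1.6) = -1.056 pp.
TFP growth = 5.7 − 3.16 = 2.54%.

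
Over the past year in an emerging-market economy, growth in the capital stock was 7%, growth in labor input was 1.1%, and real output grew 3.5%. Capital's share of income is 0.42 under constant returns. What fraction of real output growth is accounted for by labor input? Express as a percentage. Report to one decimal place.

18.2%

Labor's share = 1 − 0.42 = 0.58.
Labor input contributed 0.58 × 1.1 = 0.638 pp.
Share of growth = 0.638 / 3.5 × 100 = 18.229%.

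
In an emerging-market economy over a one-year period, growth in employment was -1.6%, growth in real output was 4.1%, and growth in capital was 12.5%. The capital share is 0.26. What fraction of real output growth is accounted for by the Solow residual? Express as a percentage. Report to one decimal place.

Labor's share = 1 − 0.26 = 0.74.
Capital: 0.26 × 12.5 = 3.25 pp.
Employment: 0.74 × (-1.6) = -1.184 pp.
TFP growth = 4.1 − 2.066 = 2.034%.
TFP share of growth = 2.034 / 4.1 × 100 = 49.61%.

49.6%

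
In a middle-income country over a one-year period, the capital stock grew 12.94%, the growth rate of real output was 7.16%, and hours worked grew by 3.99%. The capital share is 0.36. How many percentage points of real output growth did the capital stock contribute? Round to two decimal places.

4.66 pp

Contribution = share × growth = 0.36 × 12.94 = 4.6584 pp.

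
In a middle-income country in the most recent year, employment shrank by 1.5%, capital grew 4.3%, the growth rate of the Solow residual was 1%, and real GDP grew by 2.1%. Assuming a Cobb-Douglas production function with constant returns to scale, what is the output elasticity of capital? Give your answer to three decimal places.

α = 0.448

gY = gA + α·gK + (1−α)·gL, so gY − gA − gL = α(gK − gL).
2.1 − 1 + 1.5 = α × (4.3 − (-1.5)).
2.6 = 5.8 α, so α = 0.44828.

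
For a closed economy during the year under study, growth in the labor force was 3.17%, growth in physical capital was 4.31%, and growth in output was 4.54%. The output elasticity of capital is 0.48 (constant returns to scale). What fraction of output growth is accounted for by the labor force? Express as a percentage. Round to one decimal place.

36.3%

Labor's share = 1 − 0.48 = 0.52.
The labor force contributed 0.52 × 3.17 = 1.6484 pp.
Share of growth = 1.6484 / 4.54 × 100 = 36.308%.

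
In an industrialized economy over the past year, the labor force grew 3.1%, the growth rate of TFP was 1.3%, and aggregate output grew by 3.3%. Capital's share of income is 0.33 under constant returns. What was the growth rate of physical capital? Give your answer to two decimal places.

Labor's share = 1 − 0.33 = 0.67.
gY = gA + 0.67×3.1 + 0.33×g.
0.33×g = 3.3 − 1.3 − 2.077 = -0.077.
g = -0.077 / 0.33 = -0.2333%.

-0.23%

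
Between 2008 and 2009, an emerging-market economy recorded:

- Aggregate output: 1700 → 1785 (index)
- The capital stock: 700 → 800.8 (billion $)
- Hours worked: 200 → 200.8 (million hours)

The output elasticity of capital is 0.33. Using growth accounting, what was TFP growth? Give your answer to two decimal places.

-0.02%

Aggregate output growth = (1785 − 1700) / 1700 = 5%.
The capital stock growth = (800.8 − 700) / 700 = 14.4%.
Hours worked growth = (200.8 − 200) / 200 = 0.4%.
Labor's share = 1 − 0.33 = 0.67.
The capital stock: 0.33 × 14.4 = 4.752 pp.
Hours worked: 0.67 × 0.4 = 0.268 pp.
TFP growth = 5 − 5.02 = -0.02%.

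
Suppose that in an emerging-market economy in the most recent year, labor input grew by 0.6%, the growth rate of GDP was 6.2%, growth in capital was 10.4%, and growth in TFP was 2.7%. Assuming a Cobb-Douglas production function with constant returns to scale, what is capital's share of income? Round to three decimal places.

gY = gA + α·gK + (1−α)·gL, so gY − gA − gL = α(gK − gL).
6.2 − 2.7 − 0.6 = α × (10.4 − 0.6).
2.9 = 9.8 α, so α = 0.29592.

0.296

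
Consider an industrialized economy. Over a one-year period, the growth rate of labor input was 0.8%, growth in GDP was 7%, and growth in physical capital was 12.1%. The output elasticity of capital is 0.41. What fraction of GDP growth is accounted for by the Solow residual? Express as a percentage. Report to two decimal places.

22.39%

Labor's share = 1 − 0.41 = 0.59.
Physical capital: 0.41 × 12.1 = 4.961 pp.
Labor input: 0.59 × 0.8 = 0.472 pp.
TFP growth = 7 − 5.433 = 1.567%.
TFP share of growth = 1.567 / 7 × 100 = 22.3857%.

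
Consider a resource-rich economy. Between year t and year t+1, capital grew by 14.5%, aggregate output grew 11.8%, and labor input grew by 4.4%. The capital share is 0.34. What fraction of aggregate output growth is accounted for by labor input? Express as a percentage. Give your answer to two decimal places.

Labor's share = 1 − 0.34 = 0.66.
Labor input contributed 0.66 × 4.4 = 2.904 pp.
Share of growth = 2.904 / 11.8 × 100 = 24.6102%.

24.61%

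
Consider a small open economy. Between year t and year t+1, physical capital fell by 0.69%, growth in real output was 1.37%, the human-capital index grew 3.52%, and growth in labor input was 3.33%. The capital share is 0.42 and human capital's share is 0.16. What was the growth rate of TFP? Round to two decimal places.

Labor's share = 1 − 0.42 − 0.16 = 0.42.
Physical capital: 0.42 × (-0.69) = -0.2898 pp.
The human-capital index: 0.16 × 3.52 = 0.5632 pp.
Labor input: 0.42 × 3.33 = 1.3986 pp.
TFP growth = 1.37 − 1.672 = -0.302%.

-0.30%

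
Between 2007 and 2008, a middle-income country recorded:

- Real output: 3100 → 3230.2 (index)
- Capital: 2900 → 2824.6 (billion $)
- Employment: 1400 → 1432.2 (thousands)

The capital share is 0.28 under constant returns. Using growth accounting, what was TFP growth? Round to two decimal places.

Real output growth = (3230.2 − 3100) / 3100 = 4.2%.
Capital growth = (2824.6 − 2900) / 2900 = -2.6%.
Employment growth = (1432.2 − 1400) / 1400 = 2.3%.
Labor's share = 1 − 0.28 = 0.72.
Capital: 0.28 × (-2.6) = -0.728 pp.
Employment: 0.72 × 2.3 = 1.656 pp.
TFP growth = 4.2 − 0.928 = 3.272%.

TFP grew 3.27%.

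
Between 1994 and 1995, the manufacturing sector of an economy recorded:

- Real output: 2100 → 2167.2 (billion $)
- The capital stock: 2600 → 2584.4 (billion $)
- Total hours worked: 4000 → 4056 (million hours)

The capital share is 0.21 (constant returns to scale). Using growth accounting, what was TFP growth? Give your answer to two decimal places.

TFP growth was 2.22%.

Real output growth = (2167.2 − 2100) / 2100 = 3.2%.
The capital stock growth = (2584.4 − 2600) / 2600 = -0.6%.
Total hours worked growth = (4056 − 4000) / 4000 = 1.4%.
Labor's share = 1 − 0.21 = 0.79.
The capital stock: 0.21 × (-0.6) = -0.126 pp.
Total hours worked: 0.79 × 1.4 = 1.106 pp.
TFP growth = 3.2 − 0.98 = 2.22%.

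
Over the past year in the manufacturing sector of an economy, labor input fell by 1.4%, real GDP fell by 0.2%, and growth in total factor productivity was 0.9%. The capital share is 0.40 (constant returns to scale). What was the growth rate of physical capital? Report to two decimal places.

-0.65%

Labor's share = 1 − 0.4 = 0.6.
gY = gA + 0.6×(-1.4) + 0.4×g.
0.4×g = -0.2 − 0.9 + 0.84 = -0.26.
g = -0.26 / 0.4 = -0.65%.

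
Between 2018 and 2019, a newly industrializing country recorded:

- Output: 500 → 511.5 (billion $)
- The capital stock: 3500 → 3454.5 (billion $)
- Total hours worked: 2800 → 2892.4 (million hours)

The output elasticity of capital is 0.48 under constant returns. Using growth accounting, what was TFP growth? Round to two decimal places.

Output growth = (511.5 − 500) / 500 = 2.3%.
The capital stock growth = (3454.5 − 3500) / 3500 = -1.3%.
Total hours worked growth = (2892.4 − 2800) / 2800 = 3.3%.
Labor's share = 1 − 0.48 = 0.52.
The capital stock: 0.48 × (-1.3) = -0.624 pp.
Total hours worked: 0.52 × 3.3 = 1.716 pp.
TFP growth = 2.3 − 1.092 = 1.208%.

TFP grew 1.21%.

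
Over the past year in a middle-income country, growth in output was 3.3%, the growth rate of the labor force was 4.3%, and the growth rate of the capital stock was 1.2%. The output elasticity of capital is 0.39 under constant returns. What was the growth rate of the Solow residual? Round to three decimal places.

Labor's share = 1 − 0.39 = 0.61.
The capital stock: 0.39 × 1.2 = 0.468 pp.
The labor force: 0.61 × 4.3 = 2.623 pp.
TFP growth = 3.3 − 3.091 = 0.209%.

The Solow residual growth was 0.209%.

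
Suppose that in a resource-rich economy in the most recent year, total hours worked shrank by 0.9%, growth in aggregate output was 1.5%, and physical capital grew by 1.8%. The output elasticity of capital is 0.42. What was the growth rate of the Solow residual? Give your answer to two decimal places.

Labor's share = 1 − 0.42 = 0.58.
Physical capital: 0.42 × 1.8 = 0.756 pp.
Total hours worked: 0.58 × (-0.9) = -0.522 pp.
TFP growth = 1.5 − 0.234 = 1.266%.

The Solow residual growth was 1.27%.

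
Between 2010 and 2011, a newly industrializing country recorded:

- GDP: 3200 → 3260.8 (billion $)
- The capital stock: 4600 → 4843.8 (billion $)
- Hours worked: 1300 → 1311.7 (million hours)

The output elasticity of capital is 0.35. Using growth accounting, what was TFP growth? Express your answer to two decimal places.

-0.54%

GDP growth = (3260.8 − 3200) / 3200 = 1.9%.
The capital stock growth = (4843.8 − 4600) / 4600 = 5.3%.
Hours worked growth = (1311.7 − 1300) / 1300 = 0.9%.
Labor's share = 1 − 0.35 = 0.65.
The capital stock: 0.35 × 5.3 = 1.855 pp.
Hours worked: 0.65 × 0.9 = 0.585 pp.
TFP growth = 1.9 − 2.44 = -0.54%.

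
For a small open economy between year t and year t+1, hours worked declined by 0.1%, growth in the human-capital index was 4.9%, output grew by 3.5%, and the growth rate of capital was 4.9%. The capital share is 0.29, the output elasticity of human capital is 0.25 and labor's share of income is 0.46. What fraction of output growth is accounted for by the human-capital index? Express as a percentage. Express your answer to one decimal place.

The human-capital index accounted for 35.0% of growth.

The human-capital index contributed 0.25 × 4.9 = 1.225 pp.
Share of growth = 1.225 / 3.5 × 100 = 35%.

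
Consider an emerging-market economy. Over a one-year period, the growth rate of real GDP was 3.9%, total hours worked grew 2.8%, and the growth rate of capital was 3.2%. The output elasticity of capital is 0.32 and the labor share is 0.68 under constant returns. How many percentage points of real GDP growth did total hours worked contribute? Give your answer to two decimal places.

Labor's share = 1 − 0.32 = 0.68.
Contribution = share × growth = 0.68 × 2.8 = 1.904 pp.

1.90 percentage points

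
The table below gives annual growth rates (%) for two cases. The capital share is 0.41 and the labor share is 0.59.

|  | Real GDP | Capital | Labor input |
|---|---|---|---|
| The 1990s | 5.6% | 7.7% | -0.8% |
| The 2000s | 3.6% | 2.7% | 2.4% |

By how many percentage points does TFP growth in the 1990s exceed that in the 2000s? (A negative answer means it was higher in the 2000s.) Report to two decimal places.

Labor's share = 1 − 0.41 = 0.59.
The 1990s: TFP = 5.6 − 3.157 + 0.472 = 2.915%.
The 2000s: TFP = 3.6 − 1.107 − 1.416 = 1.077%.
Difference = 2.915 − (1.077) = 1.838 pp.

1.84 percentage points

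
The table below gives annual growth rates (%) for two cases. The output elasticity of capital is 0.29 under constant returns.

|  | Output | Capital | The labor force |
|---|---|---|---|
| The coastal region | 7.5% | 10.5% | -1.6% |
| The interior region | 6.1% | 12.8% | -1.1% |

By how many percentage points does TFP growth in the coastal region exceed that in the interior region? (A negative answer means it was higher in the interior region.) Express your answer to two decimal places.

Labor's share = 1 − 0.29 = 0.71.
The coastal region: TFP = 7.5 − 3.045 + 1.136 = 5.591%.
The interior region: TFP = 6.1 − 3.712 + 0.781 = 3.169%.
Difference = 5.591 − (3.169) = 2.422 pp.

2.42 percentage points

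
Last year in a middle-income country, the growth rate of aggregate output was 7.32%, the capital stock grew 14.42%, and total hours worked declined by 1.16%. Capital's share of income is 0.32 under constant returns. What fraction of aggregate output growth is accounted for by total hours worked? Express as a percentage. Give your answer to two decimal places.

-10.78%

Labor's share = 1 − 0.32 = 0.68.
Total hours worked contributed 0.68 × (-1.16) = -0.7888 pp.
Share of growth = -0.7888 / 7.32 × 100 = -10.776%.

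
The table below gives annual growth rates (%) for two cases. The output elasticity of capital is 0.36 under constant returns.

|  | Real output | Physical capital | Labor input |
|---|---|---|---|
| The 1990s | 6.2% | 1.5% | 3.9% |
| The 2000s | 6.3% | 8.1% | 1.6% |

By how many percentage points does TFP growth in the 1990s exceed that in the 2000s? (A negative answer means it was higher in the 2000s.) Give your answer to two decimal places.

0.80 percentage points

Labor's share = 1 − 0.36 = 0.64.
The 1990s: TFP = 6.2 − 0.54 − 2.496 = 3.164%.
The 2000s: TFP = 6.3 − 2.916 − 1.024 = 2.36%.
Difference = 3.164 − (2.36) = 0.804 pp.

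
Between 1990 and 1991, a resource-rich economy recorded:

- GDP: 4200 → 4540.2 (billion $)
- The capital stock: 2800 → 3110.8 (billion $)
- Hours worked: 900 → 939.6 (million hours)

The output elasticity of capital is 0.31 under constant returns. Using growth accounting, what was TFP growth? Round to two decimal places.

1.62%

GDP growth = (4540.2 − 4200) / 4200 = 8.1%.
The capital stock growth = (3110.8 − 2800) / 2800 = 11.1%.
Hours worked growth = (939.6 − 900) / 900 = 4.4%.
Labor's share = 1 − 0.31 = 0.69.
The capital stock: 0.31 × 11.1 = 3.441 pp.
Hours worked: 0.69 × 4.4 = 3.036 pp.
TFP growth = 8.1 − 6.477 = 1.623%.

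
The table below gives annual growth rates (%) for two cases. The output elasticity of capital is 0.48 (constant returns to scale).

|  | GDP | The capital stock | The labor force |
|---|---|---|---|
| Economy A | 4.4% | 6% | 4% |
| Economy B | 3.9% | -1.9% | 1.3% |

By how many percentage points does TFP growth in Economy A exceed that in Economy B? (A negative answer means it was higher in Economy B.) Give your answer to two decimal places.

Labor's share = 1 − 0.48 = 0.52.
Economy A: TFP = 4.4 − 2.88 − 2.08 = -0.56%.
Economy B: TFP = 3.9 + 0.912 − 0.676 = 4.136%.
Difference = -0.56 − (4.136) = -4.696 pp.

-4.70 percentage points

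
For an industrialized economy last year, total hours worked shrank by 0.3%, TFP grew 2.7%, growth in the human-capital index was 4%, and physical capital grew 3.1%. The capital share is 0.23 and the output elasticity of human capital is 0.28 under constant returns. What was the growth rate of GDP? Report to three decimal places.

Labor's share = 1 − 0.23 − 0.28 = 0.49.
Physical capital: 0.23 × 3.1 = 0.713 pp.
The human-capital index: 0.28 × 4 = 1.12 pp.
Total hours worked: 0.49 × (-0.3) = -0.147 pp.
Output growth = 2.7 + 1.686 = 4.386%.

4.386%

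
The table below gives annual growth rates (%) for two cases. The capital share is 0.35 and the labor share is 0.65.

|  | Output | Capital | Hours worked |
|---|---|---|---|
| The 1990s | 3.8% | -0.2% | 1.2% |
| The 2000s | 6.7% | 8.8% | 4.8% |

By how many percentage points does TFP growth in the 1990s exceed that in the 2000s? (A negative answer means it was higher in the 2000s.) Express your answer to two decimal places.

2.59 percentage points

Labor's share = 1 − 0.35 = 0.65.
The 1990s: TFP = 3.8 + 0.07 − 0.78 = 3.09%.
The 2000s: TFP = 6.7 − 3.08 − 3.12 = 0.5%.
Difference = 3.09 − (0.5) = 2.59 pp.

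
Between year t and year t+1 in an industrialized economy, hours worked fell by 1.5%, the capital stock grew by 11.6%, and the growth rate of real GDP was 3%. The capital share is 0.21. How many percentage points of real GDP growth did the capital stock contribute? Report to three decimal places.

Contribution = share × growth = 0.21 × 11.6 = 2.436 pp.

2.436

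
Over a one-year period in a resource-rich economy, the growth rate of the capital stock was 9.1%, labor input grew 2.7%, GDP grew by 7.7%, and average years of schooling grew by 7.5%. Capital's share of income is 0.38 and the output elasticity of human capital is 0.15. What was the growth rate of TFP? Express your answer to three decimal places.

Labor's share = 1 − 0.38 − 0.15 = 0.47.
The capital stock: 0.38 × 9.1 = 3.458 pp.
Average years of schooling: 0.15 × 7.5 = 1.125 pp.
Labor input: 0.47 × 2.7 = 1.269 pp.
TFP growth = 7.7 − 5.852 = 1.848%.

1.848%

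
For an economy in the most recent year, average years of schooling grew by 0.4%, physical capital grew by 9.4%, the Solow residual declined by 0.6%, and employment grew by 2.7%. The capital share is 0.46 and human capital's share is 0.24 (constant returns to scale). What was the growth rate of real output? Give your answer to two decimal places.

Real output growth was 4.63%.

Labor's share = 1 − 0.46 − 0.24 = 0.3.
Physical capital: 0.46 × 9.4 = 4.324 pp.
Average years of schooling: 0.24 × 0.4 = 0.096 pp.
Employment: 0.3 × 2.7 = 0.81 pp.
Output growth = -0.6 + 5.23 = 4.63%.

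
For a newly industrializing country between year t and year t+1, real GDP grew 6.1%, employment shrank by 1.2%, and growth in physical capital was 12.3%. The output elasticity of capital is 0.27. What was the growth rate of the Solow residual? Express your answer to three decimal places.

Labor's share = 1 − 0.27 = 0.73.
Physical capital: 0.27 × 12.3 = 3.321 pp.
Employment: 0.73 × (-1.2) = -0.876 pp.
TFP growth = 6.1 − 2.445 = 3.655%.

The Solow residual grew 3.655%.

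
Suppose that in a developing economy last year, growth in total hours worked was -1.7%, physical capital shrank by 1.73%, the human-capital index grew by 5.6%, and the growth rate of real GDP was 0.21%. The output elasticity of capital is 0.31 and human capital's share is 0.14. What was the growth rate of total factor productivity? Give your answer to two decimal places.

Total factor productivity growth was 0.90%.

Labor's share = 1 − 0.31 − 0.14 = 0.55.
Physical capital: 0.31 × (-1.73) = -0.5363 pp.
The human-capital index: 0.14 × 5.6 = 0.784 pp.
Total hours worked: 0.55 × (-1.7) = -0.935 pp.
TFP growth = 0.21 + 0.6873 = 0.8973%.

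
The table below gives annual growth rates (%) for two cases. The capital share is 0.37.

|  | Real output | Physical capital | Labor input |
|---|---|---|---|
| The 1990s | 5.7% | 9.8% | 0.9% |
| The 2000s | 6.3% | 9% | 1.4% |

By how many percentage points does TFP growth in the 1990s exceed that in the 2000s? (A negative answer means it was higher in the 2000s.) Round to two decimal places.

-0.58 percentage points

Labor's share = 1 − 0.37 = 0.63.
The 1990s: TFP = 5.7 − 3.626 − 0.567 = 1.507%.
The 2000s: TFP = 6.3 − 3.33 − 0.882 = 2.088%.
Difference = 1.507 − (2.088) = -0.581 pp.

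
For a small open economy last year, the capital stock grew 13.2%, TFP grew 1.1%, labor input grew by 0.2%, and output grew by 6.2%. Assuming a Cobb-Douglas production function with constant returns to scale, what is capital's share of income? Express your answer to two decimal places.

0.38

gY = gA + α·gK + (1−α)·gL, so gY − gA − gL = α(gK − gL).
6.2 − 1.1 − 0.2 = α × (13.2 − 0.2).
4.9 = 13 α, so α = 0.3769.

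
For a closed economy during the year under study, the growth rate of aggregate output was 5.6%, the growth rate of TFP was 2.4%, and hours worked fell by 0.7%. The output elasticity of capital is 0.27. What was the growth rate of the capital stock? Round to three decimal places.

13.744%

Labor's share = 1 − 0.27 = 0.73.
gY = gA + 0.73×(-0.7) + 0.27×g.
0.27×g = 5.6 − 2.4 + 0.511 = 3.711.
g = 3.711 / 0.27 = 13.74444%.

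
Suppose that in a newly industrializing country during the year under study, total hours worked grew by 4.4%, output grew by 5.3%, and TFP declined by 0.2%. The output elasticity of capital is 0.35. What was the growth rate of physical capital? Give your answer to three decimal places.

Labor's share = 1 − 0.35 = 0.65.
gY = gA + 0.65×4.4 + 0.35×g.
0.35×g = 5.3 + 0.2 − 2.86 = 2.64.
g = 2.64 / 0.35 = 7.54286%.

7.543%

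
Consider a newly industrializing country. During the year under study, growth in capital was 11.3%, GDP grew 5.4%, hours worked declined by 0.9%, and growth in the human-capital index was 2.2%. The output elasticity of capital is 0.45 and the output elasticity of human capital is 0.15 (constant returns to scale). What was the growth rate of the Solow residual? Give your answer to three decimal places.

0.345%

Labor's share = 1 − 0.45 − 0.15 = 0.4.
Capital: 0.45 × 11.3 = 5.085 pp.
The human-capital index: 0.15 × 2.2 = 0.33 pp.
Hours worked: 0.4 × (-0.9) = -0.36 pp.
TFP growth = 5.4 − 5.055 = 0.345%.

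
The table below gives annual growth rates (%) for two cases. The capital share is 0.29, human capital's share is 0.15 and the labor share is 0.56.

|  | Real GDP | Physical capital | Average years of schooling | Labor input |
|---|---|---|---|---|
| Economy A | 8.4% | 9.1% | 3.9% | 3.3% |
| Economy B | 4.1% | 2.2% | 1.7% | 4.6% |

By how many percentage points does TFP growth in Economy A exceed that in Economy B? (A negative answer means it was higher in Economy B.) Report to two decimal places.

Labor's share = 1 − 0.29 − 0.15 = 0.56.
Economy A: TFP = 8.4 − 2.639 − 0.585 − 1.848 = 3.328%.
Economy B: TFP = 4.1 − 0.638 − 0.255 − 2.576 = 0.631%.
Difference = 3.328 − (0.631) = 2.697 pp.

2.70 percentage points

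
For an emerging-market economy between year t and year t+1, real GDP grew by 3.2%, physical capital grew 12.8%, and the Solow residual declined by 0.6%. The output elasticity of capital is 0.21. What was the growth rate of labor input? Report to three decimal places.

Labor's share = 1 − 0.21 = 0.79.
gY = gA + 0.21×12.8 + 0.79×g.
0.79×g = 3.2 + 0.6 − 2.688 = 1.112.
g = 1.112 / 0.79 = 1.40759%.

1.408%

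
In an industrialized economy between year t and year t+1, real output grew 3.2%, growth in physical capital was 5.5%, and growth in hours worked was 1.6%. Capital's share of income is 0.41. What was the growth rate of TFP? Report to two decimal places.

0.00%

Labor's share = 1 − 0.41 = 0.59.
Physical capital: 0.41 × 5.5 = 2.255 pp.
Hours worked: 0.59 × 1.6 = 0.944 pp.
TFP growth = 3.2 − 3.199 = 0.001%.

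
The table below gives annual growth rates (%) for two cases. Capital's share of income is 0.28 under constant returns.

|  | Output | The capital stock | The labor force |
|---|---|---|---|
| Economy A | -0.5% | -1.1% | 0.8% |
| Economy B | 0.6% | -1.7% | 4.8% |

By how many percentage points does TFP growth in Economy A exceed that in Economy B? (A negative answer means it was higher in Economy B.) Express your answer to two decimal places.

Labor's share = 1 − 0.28 = 0.72.
Economy A: TFP = -0.5 + 0.308 − 0.576 = -0.768%.
Economy B: TFP = 0.6 + 0.476 − 3.456 = -2.38%.
Difference = -0.768 − (-2.38) = 1.612 pp.

1.61 percentage points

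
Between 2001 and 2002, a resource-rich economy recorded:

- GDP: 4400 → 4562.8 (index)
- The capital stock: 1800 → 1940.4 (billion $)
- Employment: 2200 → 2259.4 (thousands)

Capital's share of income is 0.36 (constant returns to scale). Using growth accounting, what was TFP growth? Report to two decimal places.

-0.84%

GDP growth = (4562.8 − 4400) / 4400 = 3.7%.
The capital stock growth = (1940.4 − 1800) / 1800 = 7.8%.
Employment growth = (2259.4 − 2200) / 2200 = 2.7%.
Labor's share = 1 − 0.36 = 0.64.
The capital stock: 0.36 × 7.8 = 2.808 pp.
Employment: 0.64 × 2.7 = 1.728 pp.
TFP growth = 3.7 − 4.536 = -0.836%.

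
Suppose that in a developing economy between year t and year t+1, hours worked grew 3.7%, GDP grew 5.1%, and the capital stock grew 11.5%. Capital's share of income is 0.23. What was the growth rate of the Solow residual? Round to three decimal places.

Labor's share = 1 − 0.23 = 0.77.
The capital stock: 0.23 × 11.5 = 2.645 pp.
Hours worked: 0.77 × 3.7 = 2.849 pp.
TFP growth = 5.1 − 5.494 = -0.394%.

-0.394%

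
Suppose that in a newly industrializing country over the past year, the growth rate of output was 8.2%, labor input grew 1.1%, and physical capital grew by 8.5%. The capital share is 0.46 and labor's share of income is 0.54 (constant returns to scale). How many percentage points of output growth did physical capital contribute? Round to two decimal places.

3.91

Contribution = share × growth = 0.46 × 8.5 = 3.91 pp.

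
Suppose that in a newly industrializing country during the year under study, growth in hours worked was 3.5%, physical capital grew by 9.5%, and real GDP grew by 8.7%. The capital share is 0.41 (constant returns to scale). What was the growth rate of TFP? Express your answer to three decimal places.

Labor's share = 1 − 0.41 = 0.59.
Physical capital: 0.41 × 9.5 = 3.895 pp.
Hours worked: 0.59 × 3.5 = 2.065 pp.
TFP growth = 8.7 − 5.96 = 2.74%.

2.740%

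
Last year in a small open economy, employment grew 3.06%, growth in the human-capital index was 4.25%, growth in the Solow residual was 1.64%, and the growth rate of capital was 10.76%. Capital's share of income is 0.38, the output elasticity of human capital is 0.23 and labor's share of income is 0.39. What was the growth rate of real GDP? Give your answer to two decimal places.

Labor's share = 1 − 0.38 − 0.23 = 0.39.
Capital: 0.38 × 10.76 = 4.0888 pp.
The human-capital index: 0.23 × 4.25 = 0.9775 pp.
Employment: 0.39 × 3.06 = 1.1934 pp.
Output growth = 1.64 + 6.2597 = 7.8997%.

7.90%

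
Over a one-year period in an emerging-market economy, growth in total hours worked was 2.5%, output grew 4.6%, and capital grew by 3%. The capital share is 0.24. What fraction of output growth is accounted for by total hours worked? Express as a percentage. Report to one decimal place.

Total hours worked accounted for 41.3% of growth.

Labor's share = 1 − 0.24 = 0.76.
Total hours worked contributed 0.76 × 2.5 = 1.9 pp.
Share of growth = 1.9 / 4.6 × 100 = 41.304%.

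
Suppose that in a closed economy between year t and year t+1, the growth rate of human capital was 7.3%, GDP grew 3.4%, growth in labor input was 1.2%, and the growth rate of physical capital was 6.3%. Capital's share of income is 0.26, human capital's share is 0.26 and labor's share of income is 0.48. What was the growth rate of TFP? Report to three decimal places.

-0.712%

Labor's share = 1 − 0.26 − 0.26 = 0.48.
Physical capital: 0.26 × 6.3 = 1.638 pp.
Human capital: 0.26 × 7.3 = 1.898 pp.
Labor input: 0.48 × 1.2 = 0.576 pp.
TFP growth = 3.4 − 4.112 = -0.712%.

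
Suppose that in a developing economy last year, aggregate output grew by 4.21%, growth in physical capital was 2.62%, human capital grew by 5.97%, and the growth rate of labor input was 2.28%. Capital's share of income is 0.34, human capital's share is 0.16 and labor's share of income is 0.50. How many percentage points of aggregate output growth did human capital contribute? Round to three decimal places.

Contribution = share × growth = 0.16 × 5.97 = 0.9552 pp.

0.955 percentage points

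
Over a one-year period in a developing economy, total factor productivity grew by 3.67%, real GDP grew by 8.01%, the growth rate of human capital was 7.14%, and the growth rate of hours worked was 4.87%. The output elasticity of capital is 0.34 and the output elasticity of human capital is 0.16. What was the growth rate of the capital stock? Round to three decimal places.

2.243%

Labor's share = 1 − 0.34 − 0.16 = 0.5.
gY = gA + 0.16×7.14 + 0.5×4.87 + 0.34×g.
0.34×g = 8.01 − 3.67 − 3.5774 = 0.7626.
g = 0.7626 / 0.34 = 2.24294%.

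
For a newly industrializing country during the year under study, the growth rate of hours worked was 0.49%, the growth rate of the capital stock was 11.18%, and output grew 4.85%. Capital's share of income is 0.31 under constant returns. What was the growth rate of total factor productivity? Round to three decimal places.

1.046%

Labor's share = 1 − 0.31 = 0.69.
The capital stock: 0.31 × 11.18 = 3.4658 pp.
Hours worked: 0.69 × 0.49 = 0.3381 pp.
TFP growth = 4.85 − 3.8039 = 1.0461%.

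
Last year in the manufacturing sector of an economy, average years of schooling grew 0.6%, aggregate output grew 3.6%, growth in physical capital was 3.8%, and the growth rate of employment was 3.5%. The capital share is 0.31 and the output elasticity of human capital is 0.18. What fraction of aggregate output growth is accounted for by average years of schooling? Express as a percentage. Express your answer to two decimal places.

Average years of schooling contributed 0.18 × 0.6 = 0.108 pp.
Share of growth = 0.108 / 3.6 × 100 = 3%.

Average years of schooling accounted for 3.00% of growth.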